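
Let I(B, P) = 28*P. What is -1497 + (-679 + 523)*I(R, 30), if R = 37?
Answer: -132537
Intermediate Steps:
-1497 + (-679 + 523)*I(R, 30) = -1497 + (-679 + 523)*(28*30) = -1497 - 156*840 = -1497 - 131040 = -132537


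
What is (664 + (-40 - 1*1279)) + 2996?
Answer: 2341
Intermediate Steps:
(664 + (-40 - 1*1279)) + 2996 = (664 + (-40 - 1279)) + 2996 = (664 - 1319) + 2996 = -655 + 2996 = 2341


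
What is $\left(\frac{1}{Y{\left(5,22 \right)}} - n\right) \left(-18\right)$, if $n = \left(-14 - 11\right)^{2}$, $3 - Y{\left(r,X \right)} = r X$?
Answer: $\frac{1203768}{107} \approx 11250.0$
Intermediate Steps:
$Y{\left(r,X \right)} = 3 - X r$ ($Y{\left(r,X \right)} = 3 - r X = 3 - X r$)
$n = 625$ ($n = \left(-25\right)^{2} = 625$)
$\left(\frac{1}{Y{\left(5,22 \right)}} - n\right) \left(-18\right) = \left(\frac{1}{3 - 22 \cdot 5} - 625\right) \left(-18\right) = \left(\frac{1}{3 - 110} - 625\right) \left(-18\right) = \left(\frac{1}{-107} - 625\right) \left(-18\right) = \left(- \frac{1}{107} - 625\right) \left(-18\right) = \left(- \frac{66876}{107}\right) \left(-18\right) = \frac{1203768}{107}$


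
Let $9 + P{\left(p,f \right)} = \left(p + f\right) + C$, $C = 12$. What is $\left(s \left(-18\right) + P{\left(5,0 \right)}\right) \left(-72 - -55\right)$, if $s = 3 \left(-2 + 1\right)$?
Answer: $-1054$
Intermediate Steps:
$s = -3$ ($s = 3 \left(-1\right) = -3$)
$P{\left(p,f \right)} = 3 + f + p$ ($P{\left(p,f \right)} = -9 + \left(\left(p + f\right) + 12\right) = -9 + \left(\left(f + p\right) + 12\right) = -9 + \left(12 + f + p\right) = 3 + f + p$)
$\left(s \left(-18\right) + P{\left(5,0 \right)}\right) \left(-72 - -55\right) = \left(\left(-3\right) \left(-18\right) + \left(3 + 0 + 5\right)\right) \left(-72 - -55\right) = \left(54 + 8\right) \left(-72 + 55\right) = 62 \left(-17\right) = -1054$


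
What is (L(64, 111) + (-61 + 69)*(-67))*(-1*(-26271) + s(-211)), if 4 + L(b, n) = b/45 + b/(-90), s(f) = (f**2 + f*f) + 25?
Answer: -933007528/15 ≈ -6.2201e+7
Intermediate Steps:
s(f) = 25 + 2*f**2 (s(f) = (f**2 + f**2) + 25 = 2*f**2 + 25 = 25 + 2*f**2)
L(b, n) = -4 + b/90 (L(b, n) = -4 + (b/45 + b/(-90)) = -4 + (b*(1/45) + b*(-1/90)) = -4 + (b/45 - b/90) = -4 + b/90)
(L(64, 111) + (-61 + 69)*(-67))*(-1*(-26271) + s(-211)) = ((-4 + (1/90)*64) + (-61 + 69)*(-67))*(-1*(-26271) + (25 + 2*(-211)**2)) = ((-4 + 32/45) + 8*(-67))*(26271 + (25 + 2*44521)) = (-148/45 - 536)*(26271 + (25 + 89042)) = -24268*(26271 + 89067)/45 = -24268/45*115338 = -933007528/15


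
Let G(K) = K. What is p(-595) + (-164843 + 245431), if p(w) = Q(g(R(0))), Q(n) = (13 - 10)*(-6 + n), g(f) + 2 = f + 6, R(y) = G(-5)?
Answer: 80567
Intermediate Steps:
R(y) = -5
g(f) = 4 + f (g(f) = -2 + (f + 6) = -2 + (6 + f) = 4 + f)
Q(n) = -18 + 3*n (Q(n) = 3*(-6 + n) = -18 + 3*n)
p(w) = -21 (p(w) = -18 + 3*(4 - 5) = -18 + 3*(-1) = -18 - 3 = -21)
p(-595) + (-164843 + 245431) = -21 + (-164843 + 245431) = -21 + 80588 = 80567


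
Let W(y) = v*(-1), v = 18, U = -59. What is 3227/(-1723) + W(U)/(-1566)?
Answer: -279026/149901 ≈ -1.8614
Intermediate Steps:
W(y) = -18 (W(y) = 18*(-1) = -18)
3227/(-1723) + W(U)/(-1566) = 3227/(-1723) - 18/(-1566) = 3227*(-1/1723) - 18*(-1/1566) = -3227/1723 + 1/87 = -279026/149901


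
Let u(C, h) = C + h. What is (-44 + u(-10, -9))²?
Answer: 3969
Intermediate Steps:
(-44 + u(-10, -9))² = (-44 + (-10 - 9))² = (-44 - 19)² = (-63)² = 3969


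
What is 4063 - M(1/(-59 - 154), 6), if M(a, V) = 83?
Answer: 3980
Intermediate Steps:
4063 - M(1/(-59 - 154), 6) = 4063 - 1*83 = 4063 - 83 = 3980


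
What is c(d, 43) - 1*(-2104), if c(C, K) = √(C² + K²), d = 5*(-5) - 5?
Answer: 2104 + √2749 ≈ 2156.4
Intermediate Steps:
d = -30 (d = -25 - 5 = -30)
c(d, 43) - 1*(-2104) = √((-30)² + 43²) - 1*(-2104) = √(900 + 1849) + 2104 = √2749 + 2104 = 2104 + √2749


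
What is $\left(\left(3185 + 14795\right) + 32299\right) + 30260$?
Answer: $80539$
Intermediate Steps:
$\left(\left(3185 + 14795\right) + 32299\right) + 30260 = \left(17980 + 32299\right) + 30260 = 50279 + 30260 = 80539$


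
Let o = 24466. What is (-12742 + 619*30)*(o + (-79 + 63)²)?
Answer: 144079816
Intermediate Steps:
(-12742 + 619*30)*(o + (-79 + 63)²) = (-12742 + 619*30)*(24466 + (-79 + 63)²) = (-12742 + 18570)*(24466 + (-16)²) = 5828*(24466 + 256) = 5828*24722 = 144079816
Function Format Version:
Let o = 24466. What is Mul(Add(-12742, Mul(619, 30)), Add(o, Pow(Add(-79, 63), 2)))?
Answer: 144079816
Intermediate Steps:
Mul(Add(-12742, Mul(619, 30)), Add(o, Pow(Add(-79, 63), 2))) = Mul(Add(-12742, Mul(619, 30)), Add(24466, Pow(Add(-79, 63), 2))) = Mul(Add(-12742, 18570), Add(24466, Pow(-16, 2))) = Mul(5828, Add(24466, 256)) = Mul(5828, 24722) = 144079816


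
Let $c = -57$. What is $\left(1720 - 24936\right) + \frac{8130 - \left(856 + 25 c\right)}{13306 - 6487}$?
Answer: $- \frac{158301205}{6819} \approx -23215.0$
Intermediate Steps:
$\left(1720 - 24936\right) + \frac{8130 - \left(856 + 25 c\right)}{13306 - 6487} = \left(1720 - 24936\right) + \frac{8130 - -569}{13306 - 6487} = -23216 + \frac{8130 + \left(1425 - 856\right)}{6819} = -23216 + \left(8130 + 569\right) \frac{1}{6819} = -23216 + 8699 \cdot \frac{1}{6819} = -23216 + \frac{8699}{6819} = - \frac{158301205}{6819}$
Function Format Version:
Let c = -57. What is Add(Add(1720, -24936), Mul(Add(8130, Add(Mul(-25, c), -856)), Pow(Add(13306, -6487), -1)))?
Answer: Rational(-158301205, 6819) ≈ -23215.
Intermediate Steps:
Add(Add(1720, -24936), Mul(Add(8130, Add(Mul(-25, c), -856)), Pow(Add(13306, -6487), -1))) = Add(Add(1720, -24936), Mul(Add(8130, Add(Mul(-25, -57), -856)), Pow(Add(13306, -6487), -1))) = Add(-23216, Mul(Add(8130, Add(1425, -856)), Pow(6819, -1))) = Add(-23216, Mul(Add(8130, 569), Rational(1, 6819))) = Add(-23216, Mul(8699, Rational(1, 6819))) = Add(-23216, Rational(8699, 6819)) = Rational(-158301205, 6819)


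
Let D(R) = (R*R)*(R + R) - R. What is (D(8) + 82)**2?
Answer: 1205604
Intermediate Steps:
D(R) = -R + 2*R**3 (D(R) = R**2*(2*R) - R = 2*R**3 - R = -R + 2*R**3)
(D(8) + 82)**2 = ((-1*8 + 2*8**3) + 82)**2 = ((-8 + 2*512) + 82)**2 = ((-8 + 1024) + 82)**2 = (1016 + 82)**2 = 1098**2 = 1205604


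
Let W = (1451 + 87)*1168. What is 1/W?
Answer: 1/1796384 ≈ 5.5667e-7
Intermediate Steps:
W = 1796384 (W = 1538*1168 = 1796384)
1/W = 1/1796384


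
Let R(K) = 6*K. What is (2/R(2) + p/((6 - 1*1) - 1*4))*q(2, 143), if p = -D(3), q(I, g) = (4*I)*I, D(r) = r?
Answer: -136/3 ≈ -45.333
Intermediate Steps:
q(I, g) = 4*I²
p = -3 (p = -1*3 = -3)
(2/R(2) + p/((6 - 1*1) - 1*4))*q(2, 143) = (2/((6*2)) - 3/((6 - 1*1) - 1*4))*(4*2²) = (2/12 - 3/((6 - 1) - 4))*(4*4) = (2*(1/12) - 3/(5 - 4))*16 = (⅙ - 3/1)*16 = (⅙ - 3*1)*16 = (⅙ - 3)*16 = -17/6*16 = -136/3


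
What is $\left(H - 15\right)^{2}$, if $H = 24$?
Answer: $81$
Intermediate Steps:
$\left(H - 15\right)^{2} = \left(24 - 15\right)^{2} = 9^{2} = 81$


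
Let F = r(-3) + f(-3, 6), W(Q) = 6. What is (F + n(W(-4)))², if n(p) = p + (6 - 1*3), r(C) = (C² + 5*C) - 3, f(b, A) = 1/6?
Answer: 1/36 ≈ 0.027778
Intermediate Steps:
f(b, A) = ⅙ (f(b, A) = 1*(⅙) = ⅙)
r(C) = -3 + C² + 5*C
F = -53/6 (F = (-3 + (-3)² + 5*(-3)) + ⅙ = (-3 + 9 - 15) + ⅙ = -9 + ⅙ = -53/6 ≈ -8.8333)
n(p) = 3 + p (n(p) = p + (6 - 3) = p + 3 = 3 + p)
(F + n(W(-4)))² = (-53/6 + (3 + 6))² = (-53/6 + 9)² = (⅙)² = 1/36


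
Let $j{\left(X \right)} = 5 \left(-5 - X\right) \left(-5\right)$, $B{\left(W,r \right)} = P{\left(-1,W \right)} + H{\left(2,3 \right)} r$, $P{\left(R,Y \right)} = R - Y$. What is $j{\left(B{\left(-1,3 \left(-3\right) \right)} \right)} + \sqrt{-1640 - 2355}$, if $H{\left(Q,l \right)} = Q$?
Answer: $-325 + i \sqrt{3995} \approx -325.0 + 63.206 i$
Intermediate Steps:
$B{\left(W,r \right)} = -1 - W + 2 r$ ($B{\left(W,r \right)} = \left(-1 - W\right) + 2 r = -1 - W + 2 r$)
$j{\left(X \right)} = 125 + 25 X$ ($j{\left(X \right)} = \left(-25 - 5 X\right) \left(-5\right) = 125 + 25 X$)
$j{\left(B{\left(-1,3 \left(-3\right) \right)} \right)} + \sqrt{-1640 - 2355} = \left(125 + 25 \left(-1 - -1 + 2 \cdot 3 \left(-3\right)\right)\right) + \sqrt{-1640 - 2355} = \left(125 + 25 \left(-1 + 1 + 2 \left(-9\right)\right)\right) + \sqrt{-3995} = \left(125 + 25 \left(-1 + 1 - 18\right)\right) + i \sqrt{3995} = \left(125 + 25 \left(-18\right)\right) + i \sqrt{3995} = \left(125 - 450\right) + i \sqrt{3995} = -325 + i \sqrt{3995}$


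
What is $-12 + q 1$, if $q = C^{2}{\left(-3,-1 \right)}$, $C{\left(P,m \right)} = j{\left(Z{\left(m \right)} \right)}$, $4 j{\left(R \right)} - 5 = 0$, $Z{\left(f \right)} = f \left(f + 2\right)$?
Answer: $- \frac{167}{16} \approx -10.438$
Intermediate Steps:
$Z{\left(f \right)} = f \left(2 + f\right)$
$j{\left(R \right)} = \frac{5}{4}$ ($j{\left(R \right)} = \frac{5}{4} + \frac{1}{4} \cdot 0 = \frac{5}{4} + 0 = \frac{5}{4}$)
$C{\left(P,m \right)} = \frac{5}{4}$
$q = \frac{25}{16}$ ($q = \left(\frac{5}{4}\right)^{2} = \frac{25}{16} \approx 1.5625$)
$-12 + q 1 = -12 + \frac{25}{16} \cdot 1 = -12 + \frac{25}{16} = - \frac{167}{16}$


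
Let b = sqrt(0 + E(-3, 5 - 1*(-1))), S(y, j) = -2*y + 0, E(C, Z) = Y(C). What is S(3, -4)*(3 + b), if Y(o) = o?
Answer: -18 - 6*I*sqrt(3) ≈ -18.0 - 10.392*I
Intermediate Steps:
E(C, Z) = C
S(y, j) = -2*y
b = I*sqrt(3) (b = sqrt(0 - 3) = sqrt(-3) = I*sqrt(3) ≈ 1.732*I)
S(3, -4)*(3 + b) = (-2*3)*(3 + I*sqrt(3)) = -6*(3 + I*sqrt(3)) = -18 - 6*I*sqrt(3)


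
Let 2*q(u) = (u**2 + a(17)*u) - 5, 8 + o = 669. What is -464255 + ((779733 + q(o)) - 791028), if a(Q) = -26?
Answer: -265685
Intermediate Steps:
o = 661 (o = -8 + 669 = 661)
q(u) = -5/2 + u**2/2 - 13*u (q(u) = ((u**2 - 26*u) - 5)/2 = (-5 + u**2 - 26*u)/2 = -5/2 + u**2/2 - 13*u)
-464255 + ((779733 + q(o)) - 791028) = -464255 + ((779733 + (-5/2 + (1/2)*661**2 - 13*661)) - 791028) = -464255 + ((779733 + (-5/2 + (1/2)*436921 - 8593)) - 791028) = -464255 + ((779733 + (-5/2 + 436921/2 - 8593)) - 791028) = -464255 + ((779733 + 209865) - 791028) = -464255 + (989598 - 791028) = -464255 + 198570 = -265685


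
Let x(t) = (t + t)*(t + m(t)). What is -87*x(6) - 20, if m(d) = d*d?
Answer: -43868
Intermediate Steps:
m(d) = d**2
x(t) = 2*t*(t + t**2) (x(t) = (t + t)*(t + t**2) = (2*t)*(t + t**2) = 2*t*(t + t**2))
-87*x(6) - 20 = -174*6**2*(1 + 6) - 20 = -174*36*7 - 20 = -87*504 - 20 = -43848 - 20 = -43868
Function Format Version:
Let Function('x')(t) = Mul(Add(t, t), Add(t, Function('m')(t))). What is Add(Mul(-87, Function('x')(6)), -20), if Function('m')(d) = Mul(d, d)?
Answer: -43868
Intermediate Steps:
Function('m')(d) = Pow(d, 2)
Function('x')(t) = Mul(2, t, Add(t, Pow(t, 2))) (Function('x')(t) = Mul(Add(t, t), Add(t, Pow(t, 2))) = Mul(Mul(2, t), Add(t, Pow(t, 2))) = Mul(2, t, Add(t, Pow(t, 2))))
Add(Mul(-87, Function('x')(6)), -20) = Add(Mul(-87, Mul(2, Pow(6, 2), Add(1, 6))), -20) = Add(Mul(-87, Mul(2, 36, 7)), -20) = Add(Mul(-87, 504), -20) = Add(-43848, -20) = -43868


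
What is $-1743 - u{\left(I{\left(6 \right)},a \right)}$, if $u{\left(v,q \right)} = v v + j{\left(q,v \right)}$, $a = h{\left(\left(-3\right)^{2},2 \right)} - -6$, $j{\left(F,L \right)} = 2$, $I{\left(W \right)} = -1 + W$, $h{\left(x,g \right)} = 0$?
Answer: $-1770$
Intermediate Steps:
$a = 6$ ($a = 0 - -6 = 0 + 6 = 6$)
$u{\left(v,q \right)} = 2 + v^{2}$ ($u{\left(v,q \right)} = v v + 2 = v^{2} + 2 = 2 + v^{2}$)
$-1743 - u{\left(I{\left(6 \right)},a \right)} = -1743 - \left(2 + \left(-1 + 6\right)^{2}\right) = -1743 - \left(2 + 5^{2}\right) = -1743 - \left(2 + 25\right) = -1743 - 27 = -1770$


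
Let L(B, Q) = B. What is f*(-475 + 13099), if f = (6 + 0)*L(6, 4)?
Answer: 454464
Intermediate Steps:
f = 36 (f = (6 + 0)*6 = 6*6 = 36)
f*(-475 + 13099) = 36*(-475 + 13099) = 36*12624 = 454464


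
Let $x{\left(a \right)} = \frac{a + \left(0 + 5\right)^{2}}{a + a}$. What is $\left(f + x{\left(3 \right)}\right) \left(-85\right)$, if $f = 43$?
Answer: $- \frac{12155}{3} \approx -4051.7$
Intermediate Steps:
$x{\left(a \right)} = \frac{25 + a}{2 a}$ ($x{\left(a \right)} = \frac{a + 5^{2}}{2 a} = \left(a + 25\right) \frac{1}{2 a} = \left(25 + a\right) \frac{1}{2 a} = \frac{25 + a}{2 a}$)
$\left(f + x{\left(3 \right)}\right) \left(-85\right) = \left(43 + \frac{25 + 3}{2 \cdot 3}\right) \left(-85\right) = \left(43 + \frac{1}{2} \cdot \frac{1}{3} \cdot 28\right) \left(-85\right) = \left(43 + \frac{14}{3}\right) \left(-85\right) = \frac{143}{3} \left(-85\right) = - \frac{12155}{3}$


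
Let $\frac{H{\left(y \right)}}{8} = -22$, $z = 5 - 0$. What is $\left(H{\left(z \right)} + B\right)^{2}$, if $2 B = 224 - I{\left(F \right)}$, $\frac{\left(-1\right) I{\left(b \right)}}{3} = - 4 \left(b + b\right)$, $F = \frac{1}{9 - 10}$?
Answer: $2704$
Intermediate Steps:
$F = -1$ ($F = \frac{1}{-1} = -1$)
$z = 5$ ($z = 5 + 0 = 5$)
$I{\left(b \right)} = 24 b$ ($I{\left(b \right)} = - 3 \left(- 4 \left(b + b\right)\right) = - 3 \left(- 4 \cdot 2 b\right) = - 3 \left(- 8 b\right) = 24 b$)
$H{\left(y \right)} = -176$ ($H{\left(y \right)} = 8 \left(-22\right) = -176$)
$B = 124$ ($B = \frac{224 - 24 \left(-1\right)}{2} = \frac{224 - -24}{2} = \frac{224 + 24}{2} = \frac{1}{2} \cdot 248 = 124$)
$\left(H{\left(z \right)} + B\right)^{2} = \left(-176 + 124\right)^{2} = \left(-52\right)^{2} = 2704$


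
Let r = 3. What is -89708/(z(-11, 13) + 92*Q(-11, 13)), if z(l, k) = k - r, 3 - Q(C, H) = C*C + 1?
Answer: 44854/5469 ≈ 8.2015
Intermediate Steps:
Q(C, H) = 2 - C**2 (Q(C, H) = 3 - (C*C + 1) = 3 - (C**2 + 1) = 3 - (1 + C**2) = 3 + (-1 - C**2) = 2 - C**2)
z(l, k) = -3 + k (z(l, k) = k - 1*3 = k - 3 = -3 + k)
-89708/(z(-11, 13) + 92*Q(-11, 13)) = -89708/((-3 + 13) + 92*(2 - 1*(-11)**2)) = -89708/(10 + 92*(2 - 1*121)) = -89708/(10 + 92*(2 - 121)) = -89708/(10 + 92*(-119)) = -89708/(10 - 10948) = -89708/(-10938) = -89708*(-1/10938) = 44854/5469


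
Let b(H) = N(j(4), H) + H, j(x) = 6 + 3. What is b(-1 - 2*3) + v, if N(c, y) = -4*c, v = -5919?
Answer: -5962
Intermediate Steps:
j(x) = 9
b(H) = -36 + H (b(H) = -4*9 + H = -36 + H)
b(-1 - 2*3) + v = (-36 + (-1 - 2*3)) - 5919 = (-36 + (-1 - 6)) - 5919 = (-36 - 7) - 5919 = -43 - 5919 = -5962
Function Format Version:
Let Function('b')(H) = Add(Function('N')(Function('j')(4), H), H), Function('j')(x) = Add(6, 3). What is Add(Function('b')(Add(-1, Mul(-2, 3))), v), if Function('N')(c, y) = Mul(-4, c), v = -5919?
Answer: -5962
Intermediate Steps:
Function('j')(x) = 9
Function('b')(H) = Add(-36, H) (Function('b')(H) = Add(Mul(-4, 9), H) = Add(-36, H))
Add(Function('b')(Add(-1, Mul(-2, 3))), v) = Add(Add(-36, Add(-1, Mul(-2, 3))), -5919) = Add(Add(-36, Add(-1, -6)), -5919) = Add(Add(-36, -7), -5919) = Add(-43, -5919) = -5962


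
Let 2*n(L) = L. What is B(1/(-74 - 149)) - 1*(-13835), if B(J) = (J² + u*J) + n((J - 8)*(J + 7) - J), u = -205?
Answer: 1373308485/99458 ≈ 13808.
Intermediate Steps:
n(L) = L/2
B(J) = J² - 411*J/2 + (-8 + J)*(7 + J)/2 (B(J) = (J² - 205*J) + ((J - 8)*(J + 7) - J)/2 = (J² - 205*J) + ((-8 + J)*(7 + J) - J)/2 = (J² - 205*J) + (-J + (-8 + J)*(7 + J))/2 = (J² - 205*J) + (-J/2 + (-8 + J)*(7 + J)/2) = J² - 411*J/2 + (-8 + J)*(7 + J)/2)
B(1/(-74 - 149)) - 1*(-13835) = (-28 - 206/(-74 - 149) + 3*(1/(-74 - 149))²/2) - 1*(-13835) = (-28 - 206/(-223) + 3*(1/(-223))²/2) + 13835 = (-28 - 206*(-1/223) + 3*(-1/223)²/2) + 13835 = (-28 + 206/223 + (3/2)*(1/49729)) + 13835 = (-28 + 206/223 + 3/99458) + 13835 = -2692945/99458 + 13835 = 1373308485/99458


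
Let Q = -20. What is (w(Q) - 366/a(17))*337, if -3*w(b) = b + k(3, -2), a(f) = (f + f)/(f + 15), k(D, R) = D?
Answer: -5823023/51 ≈ -1.1418e+5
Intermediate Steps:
a(f) = 2*f/(15 + f) (a(f) = (2*f)/(15 + f) = 2*f/(15 + f))
w(b) = -1 - b/3 (w(b) = -(b + 3)/3 = -(3 + b)/3 = -1 - b/3)
(w(Q) - 366/a(17))*337 = ((-1 - 1/3*(-20)) - 366/(2*17/(15 + 17)))*337 = ((-1 + 20/3) - 366/(2*17/32))*337 = (17/3 - 366/(2*17*(1/32)))*337 = (17/3 - 366/17/16)*337 = (17/3 - 366*16/17)*337 = (17/3 - 1*5856/17)*337 = (17/3 - 5856/17)*337 = -17279/51*337 = -5823023/51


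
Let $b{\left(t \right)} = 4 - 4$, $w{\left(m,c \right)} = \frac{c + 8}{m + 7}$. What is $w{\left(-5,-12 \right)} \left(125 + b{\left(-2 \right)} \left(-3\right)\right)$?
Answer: $-250$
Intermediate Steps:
$w{\left(m,c \right)} = \frac{8 + c}{7 + m}$
$b{\left(t \right)} = 0$
$w{\left(-5,-12 \right)} \left(125 + b{\left(-2 \right)} \left(-3\right)\right) = \frac{8 - 12}{7 - 5} \left(125 + 0 \left(-3\right)\right) = \frac{1}{2} \left(-4\right) \left(125 + 0\right) = \frac{1}{2} \left(-4\right) 125 = \left(-2\right) 125 = -250$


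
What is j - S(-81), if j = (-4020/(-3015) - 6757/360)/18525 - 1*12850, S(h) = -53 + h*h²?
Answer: 3458836829723/6669000 ≈ 5.1864e+5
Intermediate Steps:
S(h) = -53 + h³
j = -85696656277/6669000 (j = (-4020*(-1/3015) - 6757*1/360)*(1/18525) - 12850 = (4/3 - 6757/360)*(1/18525) - 12850 = -6277/360*1/18525 - 12850 = -6277/6669000 - 12850 = -85696656277/6669000 ≈ -12850.)
j - S(-81) = -85696656277/6669000 - (-53 + (-81)³) = -85696656277/6669000 - (-53 - 531441) = -85696656277/6669000 - 1*(-531494) = -85696656277/6669000 + 531494 = 3458836829723/6669000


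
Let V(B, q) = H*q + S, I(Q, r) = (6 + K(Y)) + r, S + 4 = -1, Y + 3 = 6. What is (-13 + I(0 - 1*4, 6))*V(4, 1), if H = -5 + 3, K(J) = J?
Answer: -14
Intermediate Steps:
Y = 3 (Y = -3 + 6 = 3)
S = -5 (S = -4 - 1 = -5)
H = -2
I(Q, r) = 9 + r (I(Q, r) = (6 + 3) + r = 9 + r)
V(B, q) = -5 - 2*q (V(B, q) = -2*q - 5 = -5 - 2*q)
(-13 + I(0 - 1*4, 6))*V(4, 1) = (-13 + (9 + 6))*(-5 - 2*1) = (-13 + 15)*(-5 - 2) = 2*(-7) = -14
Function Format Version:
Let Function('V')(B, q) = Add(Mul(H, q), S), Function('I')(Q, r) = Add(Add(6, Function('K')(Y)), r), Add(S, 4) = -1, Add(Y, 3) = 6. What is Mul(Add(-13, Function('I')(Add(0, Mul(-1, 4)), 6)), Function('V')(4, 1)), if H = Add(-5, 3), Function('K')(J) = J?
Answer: -14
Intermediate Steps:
Y = 3 (Y = Add(-3, 6) = 3)
S = -5 (S = Add(-4, -1) = -5)
H = -2
Function('I')(Q, r) = Add(9, r) (Function('I')(Q, r) = Add(Add(6, 3), r) = Add(9, r))
Function('V')(B, q) = Add(-5, Mul(-2, q)) (Function('V')(B, q) = Add(Mul(-2, q), -5) = Add(-5, Mul(-2, q)))
Mul(Add(-13, Function('I')(Add(0, Mul(-1, 4)), 6)), Function('V')(4, 1)) = Mul(Add(-13, Add(9, 6)), Add(-5, Mul(-2, 1))) = Mul(Add(-13, 15), Add(-5, -2)) = Mul(2, -7) = -14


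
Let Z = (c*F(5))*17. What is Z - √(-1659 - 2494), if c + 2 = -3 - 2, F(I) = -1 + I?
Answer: -476 - I*√4153 ≈ -476.0 - 64.444*I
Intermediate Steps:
c = -7 (c = -2 + (-3 - 2) = -2 - 5 = -7)
Z = -476 (Z = -7*(-1 + 5)*17 = -7*4*17 = -28*17 = -476)
Z - √(-1659 - 2494) = -476 - √(-1659 - 2494) = -476 - √(-4153) = -476 - I*√4153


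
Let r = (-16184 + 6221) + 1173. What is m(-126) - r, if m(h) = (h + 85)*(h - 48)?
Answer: 15924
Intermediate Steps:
m(h) = (-48 + h)*(85 + h) (m(h) = (85 + h)*(-48 + h) = (-48 + h)*(85 + h))
r = -8790 (r = -9963 + 1173 = -8790)
m(-126) - r = (-4080 + (-126)² + 37*(-126)) - 1*(-8790) = (-4080 + 15876 - 4662) + 8790 = 7134 + 8790 = 15924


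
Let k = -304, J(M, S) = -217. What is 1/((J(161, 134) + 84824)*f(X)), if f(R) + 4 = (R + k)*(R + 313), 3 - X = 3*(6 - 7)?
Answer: -1/8043249062 ≈ -1.2433e-10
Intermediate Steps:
X = 6 (X = 3 - 3*(6 - 7) = 3 - 3*(-1) = 3 - 1*(-3) = 3 + 3 = 6)
f(R) = -4 + (-304 + R)*(313 + R) (f(R) = -4 + (R - 304)*(R + 313) = -4 + (-304 + R)*(313 + R))
1/((J(161, 134) + 84824)*f(X)) = 1/((-217 + 84824)*(-95156 + 6² + 9*6)) = 1/(84607*(-95156 + 36 + 54)) = (1/84607)/(-95066) = (1/84607)*(-1/95066) = -1/8043249062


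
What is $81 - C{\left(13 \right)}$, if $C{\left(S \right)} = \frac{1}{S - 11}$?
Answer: $\frac{161}{2} \approx 80.5$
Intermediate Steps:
$C{\left(S \right)} = \frac{1}{-11 + S}$
$81 - C{\left(13 \right)} = 81 - \frac{1}{-11 + 13} = 81 - \frac{1}{2} = \frac{161}{2}$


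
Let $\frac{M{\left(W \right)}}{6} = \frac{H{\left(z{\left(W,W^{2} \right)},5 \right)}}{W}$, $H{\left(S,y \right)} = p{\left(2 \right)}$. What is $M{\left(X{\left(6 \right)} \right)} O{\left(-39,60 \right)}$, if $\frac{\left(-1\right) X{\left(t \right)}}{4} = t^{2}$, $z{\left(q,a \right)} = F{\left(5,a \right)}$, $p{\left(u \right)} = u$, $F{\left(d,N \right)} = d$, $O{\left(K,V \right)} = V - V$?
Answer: $0$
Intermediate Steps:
$O{\left(K,V \right)} = 0$
$z{\left(q,a \right)} = 5$
$X{\left(t \right)} = - 4 t^{2}$
$H{\left(S,y \right)} = 2$
$M{\left(W \right)} = \frac{12}{W}$ ($M{\left(W \right)} = 6 \frac{2}{W} = \frac{12}{W}$)
$M{\left(X{\left(6 \right)} \right)} O{\left(-39,60 \right)} = \frac{12}{\left(-4\right) 6^{2}} \cdot 0 = \frac{12}{\left(-4\right) 36} \cdot 0 = \frac{12}{-144} \cdot 0 = 12 \left(- \frac{1}{144}\right) 0 = \left(- \frac{1}{12}\right) 0 = 0$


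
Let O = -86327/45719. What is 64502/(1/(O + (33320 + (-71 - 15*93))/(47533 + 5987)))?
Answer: -17006425389919/203906740 ≈ -83403.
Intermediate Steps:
O = -86327/45719 (O = -86327*1/45719 = -86327/45719 ≈ -1.8882)
64502/(1/(O + (33320 + (-71 - 15*93))/(47533 + 5987))) = 64502/(1/(-86327/45719 + (33320 + (-71 - 15*93))/(47533 + 5987))) = 64502/(1/(-86327/45719 + (33320 + (-71 - 1395))/53520)) = 64502/(1/(-86327/45719 + (33320 - 1466)*(1/53520))) = 64502/(1/(-86327/45719 + 31854*(1/53520))) = 64502/(1/(-86327/45719 + 5309/8920)) = 64502/(1/(-527314669/407813480)) = 64502/(-407813480/527314669) = 64502*(-527314669/407813480) = -17006425389919/203906740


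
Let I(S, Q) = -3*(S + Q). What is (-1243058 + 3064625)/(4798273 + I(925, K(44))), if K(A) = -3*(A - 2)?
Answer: 1821567/4795876 ≈ 0.37982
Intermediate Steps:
K(A) = 6 - 3*A (K(A) = -3*(-2 + A) = 6 - 3*A)
I(S, Q) = -3*Q - 3*S (I(S, Q) = -3*(Q + S) = -3*Q - 3*S)
(-1243058 + 3064625)/(4798273 + I(925, K(44))) = (-1243058 + 3064625)/(4798273 + (-3*(6 - 3*44) - 3*925)) = 1821567/(4798273 + (-3*(6 - 132) - 2775)) = 1821567/(4798273 + (-3*(-126) - 2775)) = 1821567/(4798273 + (378 - 2775)) = 1821567/(4798273 - 2397) = 1821567/4795876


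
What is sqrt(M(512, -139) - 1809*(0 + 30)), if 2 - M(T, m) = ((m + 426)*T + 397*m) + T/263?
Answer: I*sqrt(10100814557)/263 ≈ 382.14*I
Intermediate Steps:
M(T, m) = 2 - 397*m - T/263 - T*(426 + m) (M(T, m) = 2 - (((m + 426)*T + 397*m) + T/263) = 2 - (((426 + m)*T + 397*m) + T*(1/263)) = 2 - ((T*(426 + m) + 397*m) + T/263) = 2 - ((397*m + T*(426 + m)) + T/263) = 2 - (397*m + T/263 + T*(426 + m)) = 2 + (-397*m - T/263 - T*(426 + m)) = 2 - 397*m - T/263 - T*(426 + m))
sqrt(M(512, -139) - 1809*(0 + 30)) = sqrt((2 - 397*(-139) - 112039/263*512 - 1*512*(-139)) - 1809*(0 + 30)) = sqrt((2 + 55183 - 57363968/263 + 71168) - 1809*30) = sqrt(-24133129/263 - 54270) = sqrt(-38406139/263) = I*sqrt(10100814557)/263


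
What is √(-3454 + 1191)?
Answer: I*√2263 ≈ 47.571*I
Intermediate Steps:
√(-3454 + 1191) = √(-2263) = I*√2263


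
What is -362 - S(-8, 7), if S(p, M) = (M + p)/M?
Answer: -2533/7 ≈ -361.86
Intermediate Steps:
S(p, M) = (M + p)/M
-362 - S(-8, 7) = -362 - (7 - 8)/7 = -362 - (-1)/7 = -362 - 1*(-⅐) = -362 + ⅐ = -2533/7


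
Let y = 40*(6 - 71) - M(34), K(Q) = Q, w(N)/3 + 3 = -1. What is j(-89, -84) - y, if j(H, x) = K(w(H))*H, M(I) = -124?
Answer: 3544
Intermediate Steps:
w(N) = -12 (w(N) = -9 + 3*(-1) = -9 - 3 = -12)
y = -2476 (y = 40*(6 - 71) - 1*(-124) = 40*(-65) + 124 = -2600 + 124 = -2476)
j(H, x) = -12*H
j(-89, -84) - y = -12*(-89) - 1*(-2476) = 1068 + 2476 = 3544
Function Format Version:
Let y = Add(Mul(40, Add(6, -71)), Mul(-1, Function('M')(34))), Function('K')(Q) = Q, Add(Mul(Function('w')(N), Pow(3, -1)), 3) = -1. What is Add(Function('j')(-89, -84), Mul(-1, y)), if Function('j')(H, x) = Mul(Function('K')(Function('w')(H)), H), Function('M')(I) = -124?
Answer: 3544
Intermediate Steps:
Function('w')(N) = -12 (Function('w')(N) = Add(-9, Mul(3, -1)) = Add(-9, -3) = -12)
y = -2476 (y = Add(Mul(40, Add(6, -71)), Mul(-1, -124)) = Add(Mul(40, -65), 124) = Add(-2600, 124) = -2476)
Function('j')(H, x) = Mul(-12, H)
Add(Function('j')(-89, -84), Mul(-1, y)) = Add(Mul(-12, -89), Mul(-1, -2476)) = Add(1068, 2476) = 3544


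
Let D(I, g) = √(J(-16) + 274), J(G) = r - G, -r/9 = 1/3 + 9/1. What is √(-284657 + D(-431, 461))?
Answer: √(-284657 + √206) ≈ 533.52*I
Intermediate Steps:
r = -84 (r = -9*(1/3 + 9/1) = -9*(1*(⅓) + 9*1) = -9*(⅓ + 9) = -9*28/3 = -84)
J(G) = -84 - G
D(I, g) = √206 (D(I, g) = √((-84 - 1*(-16)) + 274) = √((-84 + 16) + 274) = √(-68 + 274) = √206)
√(-284657 + D(-431, 461)) = √(-284657 + √206)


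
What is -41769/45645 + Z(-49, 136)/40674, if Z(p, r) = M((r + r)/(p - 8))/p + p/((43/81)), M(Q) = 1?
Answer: -35181247811/38350802805 ≈ -0.91735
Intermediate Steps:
Z(p, r) = 1/p + 81*p/43 (Z(p, r) = 1/p + p/((43/81)) = 1/p + p/((43*(1/81))) = 1/p + p/(43/81) = 1/p + p*(81/43) = 1/p + 81*p/43)
-41769/45645 + Z(-49, 136)/40674 = -41769/45645 + (1/(-49) + (81/43)*(-49))/40674 = -41769*1/45645 + (-1/49 - 3969/43)*(1/40674) = -819/895 - 194524/2107*1/40674 = -819/895 - 97262/42850059 = -35181247811/38350802805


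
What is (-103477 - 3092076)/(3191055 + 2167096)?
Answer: -3195553/5358151 ≈ -0.59639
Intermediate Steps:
(-103477 - 3092076)/(3191055 + 2167096) = -3195553/5358151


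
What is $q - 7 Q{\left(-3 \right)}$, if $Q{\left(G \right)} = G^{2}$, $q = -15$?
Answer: $-78$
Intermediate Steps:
$q - 7 Q{\left(-3 \right)} = -15 - 7 \left(-3\right)^{2} = -15 - 63 = -78$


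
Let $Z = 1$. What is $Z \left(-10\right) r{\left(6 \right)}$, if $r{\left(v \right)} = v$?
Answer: $-60$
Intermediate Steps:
$Z \left(-10\right) r{\left(6 \right)} = 1 \left(-10\right) 6 = \left(-10\right) 6 = -60$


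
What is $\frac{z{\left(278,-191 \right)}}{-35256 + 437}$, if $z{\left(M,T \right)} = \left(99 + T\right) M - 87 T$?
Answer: $\frac{8959}{34819} \approx 0.2573$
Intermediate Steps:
$z{\left(M,T \right)} = - 87 T + M \left(99 + T\right)$ ($z{\left(M,T \right)} = M \left(99 + T\right) - 87 T = - 87 T + M \left(99 + T\right)$)
$\frac{z{\left(278,-191 \right)}}{-35256 + 437} = \frac{\left(-87\right) \left(-191\right) + 99 \cdot 278 + 278 \left(-191\right)}{-35256 + 437} = \frac{16617 + 27522 - 53098}{-34819} = \left(-8959\right) \left(- \frac{1}{34819}\right) = \frac{8959}{34819}$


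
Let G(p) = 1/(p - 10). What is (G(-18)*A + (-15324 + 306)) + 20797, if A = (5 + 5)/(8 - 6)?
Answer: 161807/28 ≈ 5778.8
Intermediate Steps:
G(p) = 1/(-10 + p)
A = 5 (A = 10/2 = 10*(½) = 5)
(G(-18)*A + (-15324 + 306)) + 20797 = (5/(-10 - 18) + (-15324 + 306)) + 20797 = (5/(-28) - 15018) + 20797 = (-1/28*5 - 15018) + 20797 = (-5/28 - 15018) + 20797 = -420509/28 + 20797 = 161807/28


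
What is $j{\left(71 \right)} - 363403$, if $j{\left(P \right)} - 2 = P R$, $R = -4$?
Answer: $-363685$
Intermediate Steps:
$j{\left(P \right)} = 2 - 4 P$ ($j{\left(P \right)} = 2 + P \left(-4\right) = 2 - 4 P$)
$j{\left(71 \right)} - 363403 = \left(2 - 284\right) - 363403 = -282 - 363403 = -363685$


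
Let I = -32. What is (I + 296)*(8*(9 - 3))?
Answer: 12672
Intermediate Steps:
(I + 296)*(8*(9 - 3)) = (-32 + 296)*(8*(9 - 3)) = 264*(8*6) = 264*48 = 12672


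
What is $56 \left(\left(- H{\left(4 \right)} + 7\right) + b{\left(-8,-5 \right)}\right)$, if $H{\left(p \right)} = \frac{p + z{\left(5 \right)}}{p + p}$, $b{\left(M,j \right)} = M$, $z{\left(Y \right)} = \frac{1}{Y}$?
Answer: $- \frac{427}{5} \approx -85.4$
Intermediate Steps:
$H{\left(p \right)} = \frac{\frac{1}{5} + p}{2 p}$ ($H{\left(p \right)} = \frac{p + \frac{1}{5}}{p + p} = \frac{p + \frac{1}{5}}{2 p} = \left(\frac{1}{5} + p\right) \frac{1}{2 p} = \frac{\frac{1}{5} + p}{2 p}$)
$56 \left(\left(- H{\left(4 \right)} + 7\right) + b{\left(-8,-5 \right)}\right) = 56 \left(\left(- \frac{1 + 5 \cdot 4}{10 \cdot 4} + 7\right) - 8\right) = 56 \left(\left(- \frac{1 + 20}{10 \cdot 4} + 7\right) - 8\right) = 56 \left(\left(- \frac{21}{10 \cdot 4} + 7\right) - 8\right) = 56 \left(\left(\left(-1\right) \frac{21}{40} + 7\right) - 8\right) = 56 \left(\left(- \frac{21}{40} + 7\right) - 8\right) = 56 \left(\frac{259}{40} - 8\right) = 56 \left(- \frac{61}{40}\right) = - \frac{427}{5}$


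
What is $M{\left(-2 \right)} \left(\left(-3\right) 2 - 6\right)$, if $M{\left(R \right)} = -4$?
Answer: $48$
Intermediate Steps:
$M{\left(-2 \right)} \left(\left(-3\right) 2 - 6\right) = - 4 \left(\left(-3\right) 2 - 6\right) = - 4 \left(-6 - 6\right) = \left(-4\right) \left(-12\right) = 48$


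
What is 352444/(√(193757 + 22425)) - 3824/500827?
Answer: -3824/500827 + 176222*√216182/108091 ≈ 758.01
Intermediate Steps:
352444/(√(193757 + 22425)) - 3824/500827 = 352444/(√216182) - 3824*1/500827 = 352444*(√216182/216182) - 3824/500827 = 176222*√216182/108091 - 3824/500827 = -3824/500827 + 176222*√216182/108091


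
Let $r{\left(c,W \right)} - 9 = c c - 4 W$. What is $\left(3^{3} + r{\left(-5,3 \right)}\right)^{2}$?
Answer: $2401$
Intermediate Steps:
$r{\left(c,W \right)} = 9 + c^{2} - 4 W$ ($r{\left(c,W \right)} = 9 - \left(4 W - c c\right) = 9 - \left(- c^{2} + 4 W\right) = 9 + c^{2} - 4 W$)
$\left(3^{3} + r{\left(-5,3 \right)}\right)^{2} = \left(3^{3} + \left(9 + \left(-5\right)^{2} - 12\right)\right)^{2} = \left(27 + \left(9 + 25 - 12\right)\right)^{2} = \left(27 + 22\right)^{2} = 49^{2} = 2401$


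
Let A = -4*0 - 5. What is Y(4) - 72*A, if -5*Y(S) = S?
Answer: 1796/5 ≈ 359.20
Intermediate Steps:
Y(S) = -S/5
A = -5 (A = 0 - 5 = -5)
Y(4) - 72*A = -⅕*4 - 72*(-5) = -⅘ + 360 = 1796/5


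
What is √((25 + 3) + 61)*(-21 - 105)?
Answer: -126*√89 ≈ -1188.7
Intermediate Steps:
√((25 + 3) + 61)*(-21 - 105) = √(28 + 61)*(-126) = √89*(-126) = -126*√89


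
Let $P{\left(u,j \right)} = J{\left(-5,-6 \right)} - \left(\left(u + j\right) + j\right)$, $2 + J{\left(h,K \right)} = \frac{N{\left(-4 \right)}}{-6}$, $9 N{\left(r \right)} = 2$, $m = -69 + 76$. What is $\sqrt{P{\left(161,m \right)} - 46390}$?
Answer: $\frac{i \sqrt{3771930}}{9} \approx 215.79 i$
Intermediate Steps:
$m = 7$
$N{\left(r \right)} = \frac{2}{9}$ ($N{\left(r \right)} = \frac{1}{9} \cdot 2 = \frac{2}{9}$)
$J{\left(h,K \right)} = - \frac{55}{27}$ ($J{\left(h,K \right)} = -2 + \frac{2}{9 \left(-6\right)} = -2 + \frac{2}{9} \left(- \frac{1}{6}\right) = -2 - \frac{1}{27} = - \frac{55}{27}$)
$P{\left(u,j \right)} = - \frac{55}{27} - u - 2 j$ ($P{\left(u,j \right)} = - \frac{55}{27} - \left(\left(u + j\right) + j\right) = - \frac{55}{27} - \left(\left(j + u\right) + j\right) = - \frac{55}{27} - \left(u + 2 j\right) = - \frac{55}{27} - u - 2 j$)
$\sqrt{P{\left(161,m \right)} - 46390} = \sqrt{\left(- \frac{55}{27} - 161 - 14\right) - 46390} = \sqrt{- \frac{4780}{27} - 46390} = \sqrt{- \frac{1257310}{27}} = \frac{i \sqrt{3771930}}{9}$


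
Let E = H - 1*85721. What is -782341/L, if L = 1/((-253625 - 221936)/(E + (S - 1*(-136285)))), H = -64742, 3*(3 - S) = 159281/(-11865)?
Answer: -13243150657174095/504399844 ≈ -2.6255e+7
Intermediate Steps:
S = 266066/35595 (S = 3 - 159281/(3*(-11865)) = 3 - 159281*(-1)/(3*11865) = 3 - ⅓*(-159281/11865) = 3 + 159281/35595 = 266066/35595 ≈ 7.4748)
E = -150463 (E = -64742 - 1*85721 = -64742 - 85721 = -150463)
L = 504399844/16927593795 (L = 1/((-253625 - 221936)/(-150463 + (266066/35595 - 1*(-136285)))) = 1/(-475561/(-150463 + (266066/35595 + 136285))) = 1/(-475561/(-150463 + 4851330641/35595)) = 1/(-475561/(-504399844/35595)) = 1/(-475561*(-35595/504399844)) = 1/(16927593795/504399844) = 504399844/16927593795 ≈ 0.029797)
-782341/L = -782341/504399844/16927593795 = -782341*16927593795/504399844 = -13243150657174095/504399844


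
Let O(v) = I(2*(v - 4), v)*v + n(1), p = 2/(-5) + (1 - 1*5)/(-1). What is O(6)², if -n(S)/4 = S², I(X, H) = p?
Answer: 7744/25 ≈ 309.76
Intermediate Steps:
p = 18/5 (p = 2*(-⅕) + (1 - 5)*(-1) = -⅖ - 4*(-1) = -⅖ + 4 = 18/5 ≈ 3.6000)
I(X, H) = 18/5
n(S) = -4*S²
O(v) = -4 + 18*v/5 (O(v) = 18*v/5 - 4*1² = 18*v/5 - 4*1 = 18*v/5 - 4 = -4 + 18*v/5)
O(6)² = (-4 + (18/5)*6)² = (-4 + 108/5)² = (88/5)² = 7744/25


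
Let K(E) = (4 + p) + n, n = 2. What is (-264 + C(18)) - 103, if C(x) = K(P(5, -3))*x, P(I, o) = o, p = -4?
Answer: -331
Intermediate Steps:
K(E) = 2 (K(E) = (4 - 4) + 2 = 0 + 2 = 2)
C(x) = 2*x
(-264 + C(18)) - 103 = (-264 + 2*18) - 103 = (-264 + 36) - 103 = -228 - 103 = -331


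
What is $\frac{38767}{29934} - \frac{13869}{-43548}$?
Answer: $\frac{350563327}{217260972} \approx 1.6136$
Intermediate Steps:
$\frac{38767}{29934} - \frac{13869}{-43548} = 38767 \cdot \frac{1}{29934} - - \frac{4623}{14516} = \frac{38767}{29934} + \frac{4623}{14516} = \frac{350563327}{217260972}$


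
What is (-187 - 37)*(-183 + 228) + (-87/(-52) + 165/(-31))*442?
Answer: -724971/62 ≈ -11693.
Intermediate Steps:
(-187 - 37)*(-183 + 228) + (-87/(-52) + 165/(-31))*442 = -224*45 + (-87*(-1/52) + 165*(-1/31))*442 = -10080 + (87/52 - 165/31)*442 = -10080 - 5883/1612*442 = -10080 - 100011/62 = -724971/62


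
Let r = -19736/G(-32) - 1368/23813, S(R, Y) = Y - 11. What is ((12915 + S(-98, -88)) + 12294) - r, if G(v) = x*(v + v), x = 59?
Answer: 282171669985/11239736 ≈ 25105.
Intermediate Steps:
S(R, Y) = -11 + Y
G(v) = 118*v (G(v) = 59*(v + v) = 59*(2*v) = 118*v)
r = 58100975/11239736 (r = -19736/(118*(-32)) - 1368/23813 = -19736/(-3776) - 1368*1/23813 = -19736*(-1/3776) - 1368/23813 = 2467/472 - 1368/23813 = 58100975/11239736 ≈ 5.1693)
((12915 + S(-98, -88)) + 12294) - r = ((12915 + (-11 - 88)) + 12294) - 1*58100975/11239736 = ((12915 - 99) + 12294) - 58100975/11239736 = (12816 + 12294) - 58100975/11239736 = 25110 - 58100975/11239736 = 282171669985/11239736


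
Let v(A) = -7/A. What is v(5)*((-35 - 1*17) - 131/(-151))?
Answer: 54047/755 ≈ 71.585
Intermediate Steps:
v(5)*((-35 - 1*17) - 131/(-151)) = (-7/5)*((-35 - 1*17) - 131/(-151)) = (-7*⅕)*((-35 - 17) - 131*(-1/151)) = -7*(-52 + 131/151)/5 = -7/5*(-7721/151) = 54047/755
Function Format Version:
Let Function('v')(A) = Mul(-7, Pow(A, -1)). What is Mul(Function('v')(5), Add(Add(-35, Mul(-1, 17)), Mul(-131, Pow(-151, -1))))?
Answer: Rational(54047, 755) ≈ 71.585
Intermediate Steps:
Mul(Function('v')(5), Add(Add(-35, Mul(-1, 17)), Mul(-131, Pow(-151, -1)))) = Mul(Mul(-7, Pow(5, -1)), Add(Add(-35, Mul(-1, 17)), Mul(-131, Pow(-151, -1)))) = Mul(Mul(-7, Rational(1, 5)), Add(Add(-35, -17), Mul(-131, Rational(-1, 151)))) = Mul(Rational(-7, 5), Add(-52, Rational(131, 151))) = Mul(Rational(-7, 5), Rational(-7721, 151)) = Rational(54047, 755)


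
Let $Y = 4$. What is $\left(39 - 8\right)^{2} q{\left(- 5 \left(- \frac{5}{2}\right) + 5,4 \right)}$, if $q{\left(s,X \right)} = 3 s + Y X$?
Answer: $\frac{131657}{2} \approx 65829.0$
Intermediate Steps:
$q{\left(s,X \right)} = 3 s + 4 X$
$\left(39 - 8\right)^{2} q{\left(- 5 \left(- \frac{5}{2}\right) + 5,4 \right)} = \left(39 - 8\right)^{2} \left(3 \left(- 5 \left(- \frac{5}{2}\right) + 5\right) + 4 \cdot 4\right) = \left(39 - 8\right)^{2} \left(3 \left(- 5 \left(\left(-5\right) \frac{1}{2}\right) + 5\right) + 16\right) = \left(39 - 8\right)^{2} \left(3 \left(\left(-5\right) \left(- \frac{5}{2}\right) + 5\right) + 16\right) = 31^{2} \left(3 \left(\frac{25}{2} + 5\right) + 16\right) = 961 \left(3 \cdot \frac{35}{2} + 16\right) = 961 \left(\frac{105}{2} + 16\right) = 961 \cdot \frac{137}{2} = \frac{131657}{2}$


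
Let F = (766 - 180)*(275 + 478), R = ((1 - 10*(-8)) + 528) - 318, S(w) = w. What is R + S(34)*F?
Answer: 15003063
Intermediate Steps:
R = 291 (R = ((1 + 80) + 528) - 318 = (81 + 528) - 318 = 609 - 318 = 291)
F = 441258 (F = 586*753 = 441258)
R + S(34)*F = 291 + 34*441258 = 291 + 15002772 = 15003063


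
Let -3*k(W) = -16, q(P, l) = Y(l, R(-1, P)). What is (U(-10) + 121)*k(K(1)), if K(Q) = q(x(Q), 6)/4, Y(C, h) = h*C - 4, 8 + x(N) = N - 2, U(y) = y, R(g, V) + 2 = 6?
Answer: 592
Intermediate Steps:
R(g, V) = 4 (R(g, V) = -2 + 6 = 4)
x(N) = -10 + N (x(N) = -8 + (N - 2) = -8 + (-2 + N) = -10 + N)
Y(C, h) = -4 + C*h (Y(C, h) = C*h - 4 = -4 + C*h)
q(P, l) = -4 + 4*l (q(P, l) = -4 + l*4 = -4 + 4*l)
K(Q) = 5 (K(Q) = (-4 + 4*6)/4 = (-4 + 24)*(¼) = 20*(¼) = 5)
k(W) = 16/3 (k(W) = -⅓*(-16) = 16/3)
(U(-10) + 121)*k(K(1)) = (-10 + 121)*(16/3) = 111*(16/3) = 592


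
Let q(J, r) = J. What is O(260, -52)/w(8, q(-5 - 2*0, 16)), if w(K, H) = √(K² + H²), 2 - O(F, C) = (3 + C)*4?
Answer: 198*√89/89 ≈ 20.988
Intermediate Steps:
O(F, C) = -10 - 4*C (O(F, C) = 2 - (3 + C)*4 = 2 - (12 + 4*C) = 2 + (-12 - 4*C) = -10 - 4*C)
w(K, H) = √(H² + K²)
O(260, -52)/w(8, q(-5 - 2*0, 16)) = (-10 - 4*(-52))/(√((-5 - 2*0)² + 8²)) = (-10 + 208)/(√((-5 + 0)² + 64)) = 198/(√((-5)² + 64)) = 198/(√(25 + 64)) = 198/(√89) = 198*(√89/89) = 198*√89/89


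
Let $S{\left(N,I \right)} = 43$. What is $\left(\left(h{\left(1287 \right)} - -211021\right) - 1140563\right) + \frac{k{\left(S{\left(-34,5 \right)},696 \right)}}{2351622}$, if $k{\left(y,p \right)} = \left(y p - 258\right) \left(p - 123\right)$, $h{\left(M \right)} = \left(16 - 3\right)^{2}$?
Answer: $- \frac{364252832016}{391937} \approx -9.2937 \cdot 10^{5}$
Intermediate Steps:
$h{\left(M \right)} = 169$ ($h{\left(M \right)} = 13^{2} = 169$)
$k{\left(y,p \right)} = \left(-258 + p y\right) \left(-123 + p\right)$ ($k{\left(y,p \right)} = \left(p y - 258\right) \left(-123 + p\right) = \left(-258 + p y\right) \left(-123 + p\right)$)
$\left(\left(h{\left(1287 \right)} - -211021\right) - 1140563\right) + \frac{k{\left(S{\left(-34,5 \right)},696 \right)}}{2351622} = \left(\left(169 - -211021\right) - 1140563\right) + \frac{31734 - 179568 + 43 \cdot 696^{2} - 85608 \cdot 43}{2351622} = \left(\left(169 + 211021\right) - 1140563\right) + \left(31734 - 179568 + 43 \cdot 484416 - 3681144\right) \frac{1}{2351622} = \left(211190 - 1140563\right) + \left(31734 - 179568 + 20829888 - 3681144\right) \frac{1}{2351622} = -929373 + 17000910 \cdot \frac{1}{2351622} = -929373 + \frac{2833485}{391937} = - \frac{364252832016}{391937}$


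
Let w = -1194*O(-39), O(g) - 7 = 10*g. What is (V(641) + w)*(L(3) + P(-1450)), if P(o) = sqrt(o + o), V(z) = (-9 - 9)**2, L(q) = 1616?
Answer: 739523616 + 4576260*I*sqrt(29) ≈ 7.3952e+8 + 2.4644e+7*I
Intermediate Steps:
V(z) = 324 (V(z) = (-18)**2 = 324)
O(g) = 7 + 10*g
P(o) = sqrt(2)*sqrt(o) (P(o) = sqrt(2*o) = sqrt(2)*sqrt(o))
w = 457302 (w = -1194*(7 + 10*(-39)) = -1194*(7 - 390) = -1194*(-383) = 457302)
(V(641) + w)*(L(3) + P(-1450)) = (324 + 457302)*(1616 + sqrt(2)*sqrt(-1450)) = 457626*(1616 + sqrt(2)*(5*I*sqrt(58))) = 457626*(1616 + 10*I*sqrt(29)) = 739523616 + 4576260*I*sqrt(29)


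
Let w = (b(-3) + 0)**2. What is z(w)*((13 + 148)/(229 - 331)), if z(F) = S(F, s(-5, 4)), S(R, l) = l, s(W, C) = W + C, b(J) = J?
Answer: 161/102 ≈ 1.5784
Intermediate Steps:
w = 9 (w = (-3 + 0)**2 = (-3)**2 = 9)
s(W, C) = C + W
z(F) = -1 (z(F) = 4 - 5 = -1)
z(w)*((13 + 148)/(229 - 331)) = -(13 + 148)/(229 - 331) = -161/(-102) = -161*(-1)/102 = -1*(-161/102) = 161/102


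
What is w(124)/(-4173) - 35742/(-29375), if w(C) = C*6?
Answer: 42432122/40860625 ≈ 1.0385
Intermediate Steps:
w(C) = 6*C
w(124)/(-4173) - 35742/(-29375) = (6*124)/(-4173) - 35742/(-29375) = 744*(-1/4173) - 35742*(-1/29375) = -248/1391 + 35742/29375 = 42432122/40860625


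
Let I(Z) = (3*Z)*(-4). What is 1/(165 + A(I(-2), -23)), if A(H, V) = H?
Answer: 1/189 ≈ 0.0052910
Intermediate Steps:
I(Z) = -12*Z
1/(165 + A(I(-2), -23)) = 1/(165 - 12*(-2)) = 1/(165 + 24) = 1/189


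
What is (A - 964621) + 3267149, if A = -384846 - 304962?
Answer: 1612720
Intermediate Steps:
A = -689808
(A - 964621) + 3267149 = (-689808 - 964621) + 3267149 = -1654429 + 3267149 = 1612720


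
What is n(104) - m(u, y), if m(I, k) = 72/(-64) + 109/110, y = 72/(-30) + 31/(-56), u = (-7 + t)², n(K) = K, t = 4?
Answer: 45819/440 ≈ 104.13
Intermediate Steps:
u = 9 (u = (-7 + 4)² = (-3)² = 9)
y = -827/280 (y = 72*(-1/30) + 31*(-1/56) = -12/5 - 31/56 = -827/280 ≈ -2.9536)
m(I, k) = -59/440 (m(I, k) = 72*(-1/64) + 109*(1/110) = -9/8 + 109/110 = -59/440)
n(104) - m(u, y) = 104 - 1*(-59/440) = 104 + 59/440 = 45819/440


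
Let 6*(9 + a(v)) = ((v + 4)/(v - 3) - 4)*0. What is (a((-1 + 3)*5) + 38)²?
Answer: 841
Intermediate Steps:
a(v) = -9 (a(v) = -9 + (((v + 4)/(v - 3) - 4)*0)/6 = -9 + (((4 + v)/(-3 + v) - 4)*0)/6 = -9 + ((-4 + (4 + v)/(-3 + v))*0)/6 = -9 + (⅙)*0 = -9 + 0 = -9)
(a((-1 + 3)*5) + 38)² = (-9 + 38)² = 29² = 841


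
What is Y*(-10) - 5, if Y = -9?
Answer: 85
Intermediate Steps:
Y*(-10) - 5 = -9*(-10) - 5 = 90 - 5 = 85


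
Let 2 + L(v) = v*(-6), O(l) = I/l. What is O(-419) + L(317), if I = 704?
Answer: -798480/419 ≈ -1905.7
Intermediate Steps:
O(l) = 704/l
L(v) = -2 - 6*v (L(v) = -2 + v*(-6) = -2 - 6*v)
O(-419) + L(317) = 704/(-419) + (-2 - 6*317) = 704*(-1/419) + (-2 - 1902) = -704/419 - 1904 = -798480/419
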